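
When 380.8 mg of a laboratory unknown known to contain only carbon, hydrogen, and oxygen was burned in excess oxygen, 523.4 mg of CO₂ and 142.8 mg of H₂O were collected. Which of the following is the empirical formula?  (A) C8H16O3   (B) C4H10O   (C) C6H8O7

mol C = 0.5234 g CO₂ ÷ 44.009 g/mol = 0.011893 mol
mol H = 2 × 0.1428 g H₂O ÷ 18.015 g/mol = 0.015853 mol
mass O = 0.3808 − (0.14285 + 0.015980) = 0.22197 g → mol O = 0.22197 ÷ 15.999 = 0.013874 mol
Divide by the smallest (0.011893 mol): C 1.000, H 1.333, O 1.167
Multiplying each by 6 gives whole numbers: C 6.00, H 8.00, O 7.00

(C) C6H8O7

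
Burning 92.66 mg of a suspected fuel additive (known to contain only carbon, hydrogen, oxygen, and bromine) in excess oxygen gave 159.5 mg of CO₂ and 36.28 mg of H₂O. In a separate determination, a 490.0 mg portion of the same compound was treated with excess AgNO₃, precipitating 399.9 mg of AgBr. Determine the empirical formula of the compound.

C9H10BrO2

mol C = 0.1595 g CO₂ ÷ 44.009 g/mol = 0.0036243 mol
mol H = 2 × 0.03628 g H₂O ÷ 18.015 g/mol = 0.0040278 mol
From the AgBr data: mol Br per gram of compound = (0.3999 ÷ 187.772) ÷ 0.4900 = 0.0043463 mol/g, so in the 0.09266 g combustion sample mol Br = 0.00040273 mol
mass O = 0.09266 − (0.043531 + 0.0040600 + 0.032180) = 0.012889 g → mol O = 0.012889 ÷ 15.999 = 0.00080562 mol
Divide by the smallest (0.00040273 mol): C 8.999, H 10.001, Br 1.000, O 2.000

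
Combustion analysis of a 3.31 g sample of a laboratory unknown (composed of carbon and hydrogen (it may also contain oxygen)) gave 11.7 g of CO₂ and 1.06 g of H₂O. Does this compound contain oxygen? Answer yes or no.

no

mol C = 11.7 g CO₂ ÷ 44.009 g/mol = 0.2659 mol
mol H = 2 × 1.06 g H₂O ÷ 18.015 g/mol = 0.1177 mol
C and H together account for 3.312 g — essentially the entire 3.31 g sample — so the compound contains no oxygen.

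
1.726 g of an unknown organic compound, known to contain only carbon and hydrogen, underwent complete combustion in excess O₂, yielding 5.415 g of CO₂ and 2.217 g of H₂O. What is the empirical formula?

mol C = 5.415 g CO₂ ÷ 44.009 g/mol = 0.12304 mol
mol H = 2 × 2.217 g H₂O ÷ 18.015 g/mol = 0.24613 mol
Divide by the smallest (0.12304 mol): C 1.000, H 2.000

CH2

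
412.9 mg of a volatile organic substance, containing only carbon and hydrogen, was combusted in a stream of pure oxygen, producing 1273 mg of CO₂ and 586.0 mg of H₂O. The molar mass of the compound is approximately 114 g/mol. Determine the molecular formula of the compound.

mol C = 1.273 g CO₂ ÷ 44.009 g/mol = 0.028926 mol
mol H = 2 × 0.5860 g H₂O ÷ 18.015 g/mol = 0.065057 mol
Divide by the smallest (0.028926 mol): C 1.000, H 2.249
Multiplying each by 4 gives whole numbers: C 4.00, H 9.00
Empirical formula: C4H9
Empirical-formula mass = 57.12 g/mol; 114 ÷ 57.12 ≈ 2, so the molecular formula is C8H18.

C8H18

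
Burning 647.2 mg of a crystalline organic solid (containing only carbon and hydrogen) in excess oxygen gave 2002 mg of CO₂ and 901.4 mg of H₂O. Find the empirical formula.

C5H11

mol C = 2.002 g CO₂ ÷ 44.009 g/mol = 0.045491 mol
mol H = 2 × 0.9014 g H₂O ÷ 18.015 g/mol = 0.10007 mol
Divide by the smallest (0.045491 mol): C 1.000, H 2.200
Multiplying each by 5 gives whole numbers: C 5.00, H 11.00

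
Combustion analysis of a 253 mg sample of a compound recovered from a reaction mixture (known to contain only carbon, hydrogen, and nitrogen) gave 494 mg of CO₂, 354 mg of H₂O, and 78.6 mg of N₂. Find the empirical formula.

C2H7N

mol C = 0.494 g CO₂ ÷ 44.009 g/mol = 0.01122 mol
mol H = 2 × 0.354 g H₂O ÷ 18.015 g/mol = 0.03930 mol
mol N = 2 × 0.0786 g N₂ ÷ 28.014 g/mol = 0.005611 mol
Divide by the smallest (0.005611 mol): C 2.000, H 7.004, N 1.000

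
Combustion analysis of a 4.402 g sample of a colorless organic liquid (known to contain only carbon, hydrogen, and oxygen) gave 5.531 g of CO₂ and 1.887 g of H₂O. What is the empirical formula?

mol C = 5.531 g CO₂ ÷ 44.009 g/mol = 0.12568 mol
mol H = 2 × 1.887 g H₂O ÷ 18.015 g/mol = 0.20949 mol
mass O = 4.402 − (1.5095 + 0.21117) = 2.6813 g → mol O = 2.6813 ÷ 15.999 = 0.16759 mol
Divide by the smallest (0.12568 mol): C 1.000, H 1.667, O 1.333
Multiplying each by 3 gives whole numbers: C 3.00, H 5.00, O 4.00

C3H5O4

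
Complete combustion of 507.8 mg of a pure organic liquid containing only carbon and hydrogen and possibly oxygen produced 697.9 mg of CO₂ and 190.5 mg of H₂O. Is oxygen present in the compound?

yes

mol C = 0.6979 g CO₂ ÷ 44.009 g/mol = 0.015858 mol
mol H = 2 × 0.1905 g H₂O ÷ 18.015 g/mol = 0.021149 mol
C and H account for only 0.21179 g of the 0.5078 g sample; the remaining 0.29601 g must be oxygen.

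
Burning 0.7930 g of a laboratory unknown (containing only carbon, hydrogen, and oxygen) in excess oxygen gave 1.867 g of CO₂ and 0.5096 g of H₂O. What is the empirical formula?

mol C = 1.867 g CO₂ ÷ 44.009 g/mol = 0.042423 mol
mol H = 2 × 0.5096 g H₂O ÷ 18.015 g/mol = 0.056575 mol
mass O = 0.7930 − (0.50954 + 0.057028) = 0.22643 g → mol O = 0.22643 ÷ 15.999 = 0.014153 mol
Divide by the smallest (0.014153 mol): C 2.998, H 3.997, O 1.000

C3H4O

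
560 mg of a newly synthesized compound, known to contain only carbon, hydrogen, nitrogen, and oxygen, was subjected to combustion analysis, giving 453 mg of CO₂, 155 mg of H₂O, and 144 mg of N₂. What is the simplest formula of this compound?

C3H5N3O5

mol C = 0.453 g CO₂ ÷ 44.009 g/mol = 0.01029 mol
mol H = 2 × 0.155 g H₂O ÷ 18.015 g/mol = 0.01721 mol
mol N = 2 × 0.144 g N₂ ÷ 28.014 g/mol = 0.01028 mol
mass O = 0.560 − (0.1236 + 0.01735 + 0.1440) = 0.2750 g → mol O = 0.2750 ÷ 15.999 = 0.01719 mol
Divide by the smallest (0.01028 mol): C 1.001, H 1.674, N 1.000, O 1.672
Multiplying each by 3 gives whole numbers: C 3.00, H 5.02, N 3.00, O 5.02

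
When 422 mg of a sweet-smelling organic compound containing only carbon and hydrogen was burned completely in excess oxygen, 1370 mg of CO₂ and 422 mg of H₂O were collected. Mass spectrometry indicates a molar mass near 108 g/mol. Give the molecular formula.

C8H12

mol C = 1.37 g CO₂ ÷ 44.009 g/mol = 0.03113 mol
mol H = 2 × 0.422 g H₂O ÷ 18.015 g/mol = 0.04685 mol
Divide by the smallest (0.03113 mol): C 1.000, H 1.505
Multiplying each by 2 gives whole numbers: C 2.00, H 3.01
Empirical formula: C2H3
Empirical-formula mass = 27.05 g/mol; 108 ÷ 27.05 ≈ 4, so the molecular formula is C8H12.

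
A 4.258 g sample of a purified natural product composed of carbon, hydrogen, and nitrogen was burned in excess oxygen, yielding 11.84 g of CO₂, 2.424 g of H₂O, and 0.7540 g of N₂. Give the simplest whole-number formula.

mol C = 11.84 g CO₂ ÷ 44.009 g/mol = 0.26904 mol
mol H = 2 × 2.424 g H₂O ÷ 18.015 g/mol = 0.26911 mol
mol N = 2 × 0.7540 g N₂ ÷ 28.014 g/mol = 0.053830 mol
Divide by the smallest (0.053830 mol): C 4.998, H 4.999, N 1.000

C5H5N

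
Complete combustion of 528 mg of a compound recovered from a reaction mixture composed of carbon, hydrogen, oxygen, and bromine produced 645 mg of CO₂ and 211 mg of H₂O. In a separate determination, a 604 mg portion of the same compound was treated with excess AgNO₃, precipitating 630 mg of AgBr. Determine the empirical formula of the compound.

mol C = 0.645 g CO₂ ÷ 44.009 g/mol = 0.01466 mol
mol H = 2 × 0.211 g H₂O ÷ 18.015 g/mol = 0.02342 mol
From the AgBr data: mol Br per gram of compound = (0.630 ÷ 187.772) ÷ 0.604 = 0.005555 mol/g, so in the 0.528 g combustion sample mol Br = 0.002933 mol
mass O = 0.528 − (0.1760 + 0.02361 + 0.2344) = 0.09400 g → mol O = 0.09400 ÷ 15.999 = 0.005875 mol
Divide by the smallest (0.002933 mol): C 4.997, H 7.987, Br 1.000, O 2.003

C5H8BrO2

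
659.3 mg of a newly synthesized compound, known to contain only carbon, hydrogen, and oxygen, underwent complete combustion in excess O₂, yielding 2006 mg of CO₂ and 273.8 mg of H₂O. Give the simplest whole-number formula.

C9H6O

mol C = 2.006 g CO₂ ÷ 44.009 g/mol = 0.045582 mol
mol H = 2 × 0.2738 g H₂O ÷ 18.015 g/mol = 0.030397 mol
mass O = 0.6593 − (0.54748 + 0.030640) = 0.081180 g → mol O = 0.081180 ÷ 15.999 = 0.0050740 mol
Divide by the smallest (0.0050740 mol): C 8.983, H 5.991, O 1.000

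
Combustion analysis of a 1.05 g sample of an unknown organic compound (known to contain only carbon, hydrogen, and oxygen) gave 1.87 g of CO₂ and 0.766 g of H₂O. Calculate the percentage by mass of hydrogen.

mol C = 1.87 g CO₂ ÷ 44.009 g/mol = 0.04249 mol
mol H = 2 × 0.766 g H₂O ÷ 18.015 g/mol = 0.08504 mol
mass O = 1.05 − (0.5104 + 0.08572) = 0.4539 g → mol O = 0.4539 ÷ 15.999 = 0.02837 mol
mass % H = 0.08572 g ÷ 1.05 g × 100%

8.2%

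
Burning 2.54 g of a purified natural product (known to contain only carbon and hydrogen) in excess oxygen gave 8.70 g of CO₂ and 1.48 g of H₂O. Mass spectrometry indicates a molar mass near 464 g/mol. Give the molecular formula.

mol C = 8.70 g CO₂ ÷ 44.009 g/mol = 0.1977 mol
mol H = 2 × 1.48 g H₂O ÷ 18.015 g/mol = 0.1643 mol
Divide by the smallest (0.1643 mol): C 1.203, H 1.000
Multiplying each by 5 gives whole numbers: C 6.02, H 5.00
Empirical formula: C6H5
Empirical-formula mass = 77.11 g/mol; 464 ÷ 77.11 ≈ 6, so the molecular formula is C36H30.

C36H30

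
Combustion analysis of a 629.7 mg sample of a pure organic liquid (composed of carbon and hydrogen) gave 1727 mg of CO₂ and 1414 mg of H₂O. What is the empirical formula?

CH4

mol C = 1.727 g CO₂ ÷ 44.009 g/mol = 0.039242 mol
mol H = 2 × 1.414 g H₂O ÷ 18.015 g/mol = 0.15698 mol
Divide by the smallest (0.039242 mol): C 1.000, H 4.000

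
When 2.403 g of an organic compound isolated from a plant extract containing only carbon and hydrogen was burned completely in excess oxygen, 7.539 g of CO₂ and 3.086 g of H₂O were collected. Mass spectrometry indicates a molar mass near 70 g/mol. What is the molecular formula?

C5H10

mol C = 7.539 g CO₂ ÷ 44.009 g/mol = 0.17131 mol
mol H = 2 × 3.086 g H₂O ÷ 18.015 g/mol = 0.34260 mol
Divide by the smallest (0.17131 mol): C 1.000, H 2.000
Empirical formula: CH2
Empirical-formula mass = 14.03 g/mol; 70 ÷ 14.03 ≈ 5, so the molecular formula is C5H10.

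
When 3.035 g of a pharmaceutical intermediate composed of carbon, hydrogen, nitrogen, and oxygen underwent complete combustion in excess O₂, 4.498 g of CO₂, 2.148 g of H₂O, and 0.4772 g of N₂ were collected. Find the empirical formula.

mol C = 4.498 g CO₂ ÷ 44.009 g/mol = 0.10221 mol
mol H = 2 × 2.148 g H₂O ÷ 18.015 g/mol = 0.23847 mol
mol N = 2 × 0.4772 g N₂ ÷ 28.014 g/mol = 0.034069 mol
mass O = 3.035 − (1.2276 + 0.24038 + 0.47720) = 1.0898 g → mol O = 1.0898 ÷ 15.999 = 0.068118 mol
Divide by the smallest (0.034069 mol): C 3.000, H 7.000, N 1.000, O 1.999

C3H7NO2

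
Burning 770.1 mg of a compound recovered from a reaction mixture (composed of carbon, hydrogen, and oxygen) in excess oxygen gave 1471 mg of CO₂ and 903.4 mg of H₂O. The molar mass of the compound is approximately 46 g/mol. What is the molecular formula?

C2H6O

mol C = 1.471 g CO₂ ÷ 44.009 g/mol = 0.033425 mol
mol H = 2 × 0.9034 g H₂O ÷ 18.015 g/mol = 0.10029 mol
mass O = 0.7701 − (0.40147 + 0.10110) = 0.26754 g → mol O = 0.26754 ÷ 15.999 = 0.016722 mol
Divide by the smallest (0.016722 mol): C 1.999, H 5.998, O 1.000
Empirical formula: C2H6O
Empirical-formula mass = 46.07 g/mol; 46 ÷ 46.07 ≈ 1, so the molecular formula is C2H6O.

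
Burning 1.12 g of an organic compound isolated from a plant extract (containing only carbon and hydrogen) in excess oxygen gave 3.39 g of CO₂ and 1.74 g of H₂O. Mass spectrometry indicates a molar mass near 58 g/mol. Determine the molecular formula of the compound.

C4H10

mol C = 3.39 g CO₂ ÷ 44.009 g/mol = 0.07703 mol
mol H = 2 × 1.74 g H₂O ÷ 18.015 g/mol = 0.1932 mol
Divide by the smallest (0.07703 mol): C 1.000, H 2.508
Multiplying each by 2 gives whole numbers: C 2.00, H 5.02
Empirical formula: C2H5
Empirical-formula mass = 29.06 g/mol; 58 ÷ 29.06 ≈ 2, so the molecular formula is C4H10.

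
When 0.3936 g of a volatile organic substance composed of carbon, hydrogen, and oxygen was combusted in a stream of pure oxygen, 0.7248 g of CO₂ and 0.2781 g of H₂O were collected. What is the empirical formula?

mol C = 0.7248 g CO₂ ÷ 44.009 g/mol = 0.016469 mol
mol H = 2 × 0.2781 g H₂O ÷ 18.015 g/mol = 0.030874 mol
mass O = 0.3936 − (0.19781 + 0.031121) = 0.16467 g → mol O = 0.16467 ÷ 15.999 = 0.010292 mol
Divide by the smallest (0.010292 mol): C 1.600, H 3.000, O 1.000
Multiplying each by 5 gives whole numbers: C 8.00, H 15.00, O 5.00

C8H15O5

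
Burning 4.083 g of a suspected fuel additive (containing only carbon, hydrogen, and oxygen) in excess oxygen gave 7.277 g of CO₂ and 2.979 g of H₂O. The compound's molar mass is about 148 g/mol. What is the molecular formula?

mol C = 7.277 g CO₂ ÷ 44.009 g/mol = 0.16535 mol
mol H = 2 × 2.979 g H₂O ÷ 18.015 g/mol = 0.33072 mol
mass O = 4.083 − (1.9860 + 0.33337) = 1.7636 g → mol O = 1.7636 ÷ 15.999 = 0.11023 mol
Divide by the smallest (0.11023 mol): C 1.500, H 3.000, O 1.000
Multiplying each by 2 gives whole numbers: C 3.00, H 6.00, O 2.00
Empirical formula: C3H6O2
Empirical-formula mass = 74.08 g/mol; 148 ÷ 74.08 ≈ 2, so the molecular formula is C6H12O4.

C6H12O4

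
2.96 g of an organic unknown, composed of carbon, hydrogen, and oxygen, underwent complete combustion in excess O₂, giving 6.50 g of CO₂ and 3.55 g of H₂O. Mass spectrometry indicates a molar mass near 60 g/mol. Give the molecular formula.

mol C = 6.50 g CO₂ ÷ 44.009 g/mol = 0.1477 mol
mol H = 2 × 3.55 g H₂O ÷ 18.015 g/mol = 0.3941 mol
mass O = 2.96 − (1.774 + 0.3973) = 0.7887 g → mol O = 0.7887 ÷ 15.999 = 0.04930 mol
Divide by the smallest (0.04930 mol): C 2.996, H 7.994, O 1.000
Empirical formula: C3H8O
Empirical-formula mass = 60.10 g/mol; 60 ÷ 60.10 ≈ 1, so the molecular formula is C3H8O.

C3H8O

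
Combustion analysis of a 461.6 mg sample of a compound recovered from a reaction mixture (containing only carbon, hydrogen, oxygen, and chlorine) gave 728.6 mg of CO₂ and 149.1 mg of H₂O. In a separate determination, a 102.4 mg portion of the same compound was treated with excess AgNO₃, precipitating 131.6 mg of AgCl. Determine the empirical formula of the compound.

mol C = 0.7286 g CO₂ ÷ 44.009 g/mol = 0.016556 mol
mol H = 2 × 0.1491 g H₂O ÷ 18.015 g/mol = 0.016553 mol
From the AgCl data: mol Cl per gram of compound = (0.1316 ÷ 143.318) ÷ 0.1024 = 0.0089672 mol/g, so in the 0.4616 g combustion sample mol Cl = 0.0041392 mol
mass O = 0.4616 − (0.19885 + 0.016685 + 0.14674) = 0.099328 g → mol O = 0.099328 ÷ 15.999 = 0.0062084 mol
Divide by the smallest (0.0041392 mol): C 4.000, H 3.999, Cl 1.000, O 1.500
Multiplying each by 2 gives whole numbers: C 8.00, H 8.00, Cl 2.00, O 3.00

C8H8Cl2O3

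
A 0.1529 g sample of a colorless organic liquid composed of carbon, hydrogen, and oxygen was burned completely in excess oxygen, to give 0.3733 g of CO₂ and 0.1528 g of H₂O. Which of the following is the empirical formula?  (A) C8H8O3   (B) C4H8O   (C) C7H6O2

mol C = 0.3733 g CO₂ ÷ 44.009 g/mol = 0.0084824 mol
mol H = 2 × 0.1528 g H₂O ÷ 18.015 g/mol = 0.016964 mol
mass O = 0.1529 − (0.10188 + 0.017099) = 0.033919 g → mol O = 0.033919 ÷ 15.999 = 0.0021201 mol
Divide by the smallest (0.0021201 mol): C 4.001, H 8.001, O 1.000

(B) C4H8O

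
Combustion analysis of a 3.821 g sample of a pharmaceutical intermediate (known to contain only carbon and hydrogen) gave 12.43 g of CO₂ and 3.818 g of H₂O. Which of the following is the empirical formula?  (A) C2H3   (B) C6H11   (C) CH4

mol C = 12.43 g CO₂ ÷ 44.009 g/mol = 0.28244 mol
mol H = 2 × 3.818 g H₂O ÷ 18.015 g/mol = 0.42387 mol
Divide by the smallest (0.28244 mol): C 1.000, H 1.501
Multiplying each by 2 gives whole numbers: C 2.00, H 3.00

(A) C2H3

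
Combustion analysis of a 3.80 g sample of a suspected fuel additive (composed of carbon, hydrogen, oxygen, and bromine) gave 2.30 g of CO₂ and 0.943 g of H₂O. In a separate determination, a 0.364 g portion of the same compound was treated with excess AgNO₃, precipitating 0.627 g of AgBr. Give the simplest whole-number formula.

C3H6Br2O

mol C = 2.30 g CO₂ ÷ 44.009 g/mol = 0.05226 mol
mol H = 2 × 0.943 g H₂O ÷ 18.015 g/mol = 0.1047 mol
From the AgBr data: mol Br per gram of compound = (0.627 ÷ 187.772) ÷ 0.364 = 0.009174 mol/g, so in the 3.80 g combustion sample mol Br = 0.03486 mol
mass O = 3.80 − (0.6277 + 0.1055 + 2.785) = 0.2814 g → mol O = 0.2814 ÷ 15.999 = 0.01759 mol
Divide by the smallest (0.01759 mol): C 2.972, H 5.953, Br 1.982, O 1.000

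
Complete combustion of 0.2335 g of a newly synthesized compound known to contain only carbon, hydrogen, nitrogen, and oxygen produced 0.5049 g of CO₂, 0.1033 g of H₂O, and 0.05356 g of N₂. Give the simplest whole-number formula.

C6H6N2O

mol C = 0.5049 g CO₂ ÷ 44.009 g/mol = 0.011473 mol
mol H = 2 × 0.1033 g H₂O ÷ 18.015 g/mol = 0.011468 mol
mol N = 2 × 0.05356 g N₂ ÷ 28.014 g/mol = 0.0038238 mol
mass O = 0.2335 − (0.13780 + 0.011560 + 0.053560) = 0.030582 g → mol O = 0.030582 ÷ 15.999 = 0.0019115 mol
Divide by the smallest (0.0019115 mol): C 6.002, H 6.000, N 2.000, O 1.000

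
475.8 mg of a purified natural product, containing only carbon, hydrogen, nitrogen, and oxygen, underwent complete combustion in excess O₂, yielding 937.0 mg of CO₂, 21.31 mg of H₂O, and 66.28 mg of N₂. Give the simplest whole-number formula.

C9HN2O4

mol C = 0.9370 g CO₂ ÷ 44.009 g/mol = 0.021291 mol
mol H = 2 × 0.02131 g H₂O ÷ 18.015 g/mol = 0.0023658 mol
mol N = 2 × 0.06628 g N₂ ÷ 28.014 g/mol = 0.0047319 mol
mass O = 0.4758 − (0.25573 + 0.0023847 + 0.066280) = 0.15141 g → mol O = 0.15141 ÷ 15.999 = 0.0094636 mol
Divide by the smallest (0.0023658 mol): C 9.000, H 1.000, N 2.000, O 4.000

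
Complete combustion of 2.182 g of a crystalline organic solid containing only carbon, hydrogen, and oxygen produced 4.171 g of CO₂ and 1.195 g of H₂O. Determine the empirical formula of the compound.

C5H7O3

mol C = 4.171 g CO₂ ÷ 44.009 g/mol = 0.094776 mol
mol H = 2 × 1.195 g H₂O ÷ 18.015 g/mol = 0.13267 mol
mass O = 2.182 − (1.1384 + 0.13373) = 0.90992 g → mol O = 0.90992 ÷ 15.999 = 0.056873 mol
Divide by the smallest (0.056873 mol): C 1.666, H 2.333, O 1.000
Multiplying each by 3 gives whole numbers: C 5.00, H 7.00, O 3.00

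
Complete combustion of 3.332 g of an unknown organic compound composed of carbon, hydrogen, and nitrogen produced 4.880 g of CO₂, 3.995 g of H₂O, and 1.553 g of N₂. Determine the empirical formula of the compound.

CH4N

mol C = 4.880 g CO₂ ÷ 44.009 g/mol = 0.11089 mol
mol H = 2 × 3.995 g H₂O ÷ 18.015 g/mol = 0.44352 mol
mol N = 2 × 1.553 g N₂ ÷ 28.014 g/mol = 0.11087 mol
Divide by the smallest (0.11087 mol): C 1.000, H 4.000, N 1.000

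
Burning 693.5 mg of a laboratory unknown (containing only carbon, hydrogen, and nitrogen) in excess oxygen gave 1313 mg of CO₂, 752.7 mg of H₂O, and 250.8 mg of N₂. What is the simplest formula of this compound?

C5H14N3

mol C = 1.313 g CO₂ ÷ 44.009 g/mol = 0.029835 mol
mol H = 2 × 0.7527 g H₂O ÷ 18.015 g/mol = 0.083564 mol
mol N = 2 × 0.2508 g N₂ ÷ 28.014 g/mol = 0.017905 mol
Divide by the smallest (0.017905 mol): C 1.666, H 4.667, N 1.000
Multiplying each by 3 gives whole numbers: C 5.00, H 14.00, N 3.00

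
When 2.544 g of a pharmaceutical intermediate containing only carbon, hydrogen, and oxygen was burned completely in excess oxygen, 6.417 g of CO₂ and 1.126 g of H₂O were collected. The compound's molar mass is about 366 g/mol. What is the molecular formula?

mol C = 6.417 g CO₂ ÷ 44.009 g/mol = 0.14581 mol
mol H = 2 × 1.126 g H₂O ÷ 18.015 g/mol = 0.12501 mol
mass O = 2.544 − (1.7513 + 0.12601) = 0.66666 g → mol O = 0.66666 ÷ 15.999 = 0.041669 mol
Divide by the smallest (0.041669 mol): C 3.499, H 3.000, O 1.000
Multiplying each by 2 gives whole numbers: C 7.00, H 6.00, O 2.00
Empirical formula: C7H6O2
Empirical-formula mass = 122.12 g/mol; 366 ÷ 122.12 ≈ 3, so the molecular formula is C21H18O6.

C21H18O6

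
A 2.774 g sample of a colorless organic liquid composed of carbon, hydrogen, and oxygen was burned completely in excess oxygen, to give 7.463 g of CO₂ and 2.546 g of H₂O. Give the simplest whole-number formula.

mol C = 7.463 g CO₂ ÷ 44.009 g/mol = 0.16958 mol
mol H = 2 × 2.546 g H₂O ÷ 18.015 g/mol = 0.28265 mol
mass O = 2.774 − (2.0368 + 0.28491) = 0.45227 g → mol O = 0.45227 ÷ 15.999 = 0.028269 mol
Divide by the smallest (0.028269 mol): C 5.999, H 9.999, O 1.000

C6H10O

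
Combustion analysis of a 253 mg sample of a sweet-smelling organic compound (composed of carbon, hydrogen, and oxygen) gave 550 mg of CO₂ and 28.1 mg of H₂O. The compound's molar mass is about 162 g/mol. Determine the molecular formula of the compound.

mol C = 0.550 g CO₂ ÷ 44.009 g/mol = 0.01250 mol
mol H = 2 × 0.0281 g H₂O ÷ 18.015 g/mol = 0.003120 mol
mass O = 0.253 − (0.1501 + 0.003145) = 0.09975 g → mol O = 0.09975 ÷ 15.999 = 0.006235 mol
Divide by the smallest (0.003120 mol): C 4.006, H 1.000, O 1.999
Empirical formula: C4HO2
Empirical-formula mass = 81.05 g/mol; 162 ÷ 81.05 ≈ 2, so the molecular formula is C8H2O4.

C8H2O4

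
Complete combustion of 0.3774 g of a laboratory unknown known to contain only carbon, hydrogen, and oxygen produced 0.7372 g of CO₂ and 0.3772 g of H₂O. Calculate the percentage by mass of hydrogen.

11.18%

mol C = 0.7372 g CO₂ ÷ 44.009 g/mol = 0.016751 mol
mol H = 2 × 0.3772 g H₂O ÷ 18.015 g/mol = 0.041876 mol
mass O = 0.3774 − (0.20120 + 0.042211) = 0.13399 g → mol O = 0.13399 ÷ 15.999 = 0.0083750 mol
mass % H = 0.042211 g ÷ 0.3774 g × 100%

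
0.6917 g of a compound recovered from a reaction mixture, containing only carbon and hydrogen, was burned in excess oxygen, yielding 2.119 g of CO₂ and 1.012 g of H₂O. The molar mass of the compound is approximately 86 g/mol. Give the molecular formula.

C6H14

mol C = 2.119 g CO₂ ÷ 44.009 g/mol = 0.048149 mol
mol H = 2 × 1.012 g H₂O ÷ 18.015 g/mol = 0.11235 mol
Divide by the smallest (0.048149 mol): C 1.000, H 2.333
Multiplying each by 3 gives whole numbers: C 3.00, H 7.00
Empirical formula: C3H7
Empirical-formula mass = 43.09 g/mol; 86 ÷ 43.09 ≈ 2, so the molecular formula is C6H14.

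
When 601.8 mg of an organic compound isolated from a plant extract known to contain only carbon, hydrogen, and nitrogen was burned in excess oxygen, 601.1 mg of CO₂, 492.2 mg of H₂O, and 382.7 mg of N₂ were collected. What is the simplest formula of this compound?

mol C = 0.6011 g CO₂ ÷ 44.009 g/mol = 0.013659 mol
mol H = 2 × 0.4922 g H₂O ÷ 18.015 g/mol = 0.054643 mol
mol N = 2 × 0.3827 g N₂ ÷ 28.014 g/mol = 0.027322 mol
Divide by the smallest (0.013659 mol): C 1.000, H 4.001, N 2.000

CH4N2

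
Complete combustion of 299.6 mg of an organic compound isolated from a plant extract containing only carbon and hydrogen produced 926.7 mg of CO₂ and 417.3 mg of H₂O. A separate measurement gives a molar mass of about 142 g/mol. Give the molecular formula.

C10H22

mol C = 0.9267 g CO₂ ÷ 44.009 g/mol = 0.021057 mol
mol H = 2 × 0.4173 g H₂O ÷ 18.015 g/mol = 0.046328 mol
Divide by the smallest (0.021057 mol): C 1.000, H 2.200
Multiplying each by 5 gives whole numbers: C 5.00, H 11.00
Empirical formula: C5H11
Empirical-formula mass = 71.14 g/mol; 142 ÷ 71.14 ≈ 2, so the molecular formula is C10H22.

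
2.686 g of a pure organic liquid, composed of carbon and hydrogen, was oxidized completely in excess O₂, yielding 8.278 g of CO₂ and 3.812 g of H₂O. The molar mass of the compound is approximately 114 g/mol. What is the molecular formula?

mol C = 8.278 g CO₂ ÷ 44.009 g/mol = 0.18810 mol
mol H = 2 × 3.812 g H₂O ÷ 18.015 g/mol = 0.42320 mol
Divide by the smallest (0.18810 mol): C 1.000, H 2.250
Multiplying each by 4 gives whole numbers: C 4.00, H 9.00
Empirical formula: C4H9
Empirical-formula mass = 57.12 g/mol; 114 ÷ 57.12 ≈ 2, so the molecular formula is C8H18.

C8H18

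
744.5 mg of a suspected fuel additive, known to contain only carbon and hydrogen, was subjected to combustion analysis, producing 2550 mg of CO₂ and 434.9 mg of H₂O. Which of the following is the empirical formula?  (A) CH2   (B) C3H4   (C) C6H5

mol C = 2.550 g CO₂ ÷ 44.009 g/mol = 0.057943 mol
mol H = 2 × 0.4349 g H₂O ÷ 18.015 g/mol = 0.048282 mol
Divide by the smallest (0.048282 mol): C 1.200, H 1.000
Multiplying each by 5 gives whole numbers: C 6.00, H 5.00

(C) C6H5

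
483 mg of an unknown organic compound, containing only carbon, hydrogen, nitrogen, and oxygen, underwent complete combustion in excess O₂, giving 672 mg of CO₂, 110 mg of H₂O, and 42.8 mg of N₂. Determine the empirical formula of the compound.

C5H4NO5

mol C = 0.672 g CO₂ ÷ 44.009 g/mol = 0.01527 mol
mol H = 2 × 0.110 g H₂O ÷ 18.015 g/mol = 0.01221 mol
mol N = 2 × 0.0428 g N₂ ÷ 28.014 g/mol = 0.003056 mol
mass O = 0.483 − (0.1834 + 0.01231 + 0.04280) = 0.2445 g → mol O = 0.2445 ÷ 15.999 = 0.01528 mol
Divide by the smallest (0.003056 mol): C 4.997, H 3.997, N 1.000, O 5.001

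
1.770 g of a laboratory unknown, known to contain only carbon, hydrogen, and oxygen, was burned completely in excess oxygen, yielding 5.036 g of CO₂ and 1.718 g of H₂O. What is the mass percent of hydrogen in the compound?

mol C = 5.036 g CO₂ ÷ 44.009 g/mol = 0.11443 mol
mol H = 2 × 1.718 g H₂O ÷ 18.015 g/mol = 0.19073 mol
mass O = 1.770 − (1.3744 + 0.19226) = 0.20331 g → mol O = 0.20331 ÷ 15.999 = 0.012708 mol
mass % H = 0.19226 g ÷ 1.770 g × 100%

10.86%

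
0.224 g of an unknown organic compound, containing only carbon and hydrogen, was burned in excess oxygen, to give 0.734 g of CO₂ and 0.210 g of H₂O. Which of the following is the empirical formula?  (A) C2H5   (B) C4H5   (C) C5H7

(C) C5H7

mol C = 0.734 g CO₂ ÷ 44.009 g/mol = 0.01668 mol
mol H = 2 × 0.210 g H₂O ÷ 18.015 g/mol = 0.02331 mol
Divide by the smallest (0.01668 mol): C 1.000, H 1.398
Multiplying each by 5 gives whole numbers: C 5.00, H 6.99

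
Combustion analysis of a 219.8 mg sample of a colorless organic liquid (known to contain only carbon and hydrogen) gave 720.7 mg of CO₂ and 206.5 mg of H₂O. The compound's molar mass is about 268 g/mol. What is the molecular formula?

C20H28

mol C = 0.7207 g CO₂ ÷ 44.009 g/mol = 0.016376 mol
mol H = 2 × 0.2065 g H₂O ÷ 18.015 g/mol = 0.022925 mol
Divide by the smallest (0.016376 mol): C 1.000, H 1.400
Multiplying each by 5 gives whole numbers: C 5.00, H 7.00
Empirical formula: C5H7
Empirical-formula mass = 67.11 g/mol; 268 ÷ 67.11 ≈ 4, so the molecular formula is C20H28.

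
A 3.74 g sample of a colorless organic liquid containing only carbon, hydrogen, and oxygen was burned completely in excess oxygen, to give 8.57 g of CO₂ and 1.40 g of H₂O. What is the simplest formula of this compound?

mol C = 8.57 g CO₂ ÷ 44.009 g/mol = 0.1947 mol
mol H = 2 × 1.40 g H₂O ÷ 18.015 g/mol = 0.1554 mol
mass O = 3.74 − (2.339 + 0.1567) = 1.244 g → mol O = 1.244 ÷ 15.999 = 0.07778 mol
Divide by the smallest (0.07778 mol): C 2.504, H 1.998, O 1.000
Multiplying each by 2 gives whole numbers: C 5.01, H 4.00, O 2.00

C5H4O2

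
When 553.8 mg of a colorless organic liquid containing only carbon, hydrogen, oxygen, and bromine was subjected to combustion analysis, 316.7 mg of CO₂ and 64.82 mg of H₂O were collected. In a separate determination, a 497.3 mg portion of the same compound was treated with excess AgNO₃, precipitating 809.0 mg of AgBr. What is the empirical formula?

mol C = 0.3167 g CO₂ ÷ 44.009 g/mol = 0.0071963 mol
mol H = 2 × 0.06482 g H₂O ÷ 18.015 g/mol = 0.0071962 mol
From the AgBr data: mol Br per gram of compound = (0.8090 ÷ 187.772) ÷ 0.4973 = 0.0086636 mol/g, so in the 0.5538 g combustion sample mol Br = 0.0047979 mol
mass O = 0.5538 − (0.086434 + 0.0072538 + 0.38337) = 0.076740 g → mol O = 0.076740 ÷ 15.999 = 0.0047965 mol
Divide by the smallest (0.0047965 mol): C 1.500, H 1.500, Br 1.000, O 1.000
Multiplying each by 2 gives whole numbers: C 3.00, H 3.00, Br 2.00, O 2.00

C3H3Br2O2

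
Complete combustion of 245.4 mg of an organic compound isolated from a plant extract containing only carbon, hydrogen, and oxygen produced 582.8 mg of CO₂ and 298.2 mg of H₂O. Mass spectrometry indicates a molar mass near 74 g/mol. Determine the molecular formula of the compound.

C4H10O

mol C = 0.5828 g CO₂ ÷ 44.009 g/mol = 0.013243 mol
mol H = 2 × 0.2982 g H₂O ÷ 18.015 g/mol = 0.033106 mol
mass O = 0.2454 − (0.15906 + 0.033371) = 0.052971 g → mol O = 0.052971 ÷ 15.999 = 0.0033109 mol
Divide by the smallest (0.0033109 mol): C 4.000, H 9.999, O 1.000
Empirical formula: C4H10O
Empirical-formula mass = 74.12 g/mol; 74 ÷ 74.12 ≈ 1, so the molecular formula is C4H10O.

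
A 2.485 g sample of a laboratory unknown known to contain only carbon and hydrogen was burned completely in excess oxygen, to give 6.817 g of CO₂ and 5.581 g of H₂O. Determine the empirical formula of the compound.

CH4

mol C = 6.817 g CO₂ ÷ 44.009 g/mol = 0.15490 mol
mol H = 2 × 5.581 g H₂O ÷ 18.015 g/mol = 0.61959 mol
Divide by the smallest (0.15490 mol): C 1.000, H 4.000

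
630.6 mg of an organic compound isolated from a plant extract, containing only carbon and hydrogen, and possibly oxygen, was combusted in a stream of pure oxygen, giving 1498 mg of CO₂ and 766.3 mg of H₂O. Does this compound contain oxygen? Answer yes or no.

yes

mol C = 1.498 g CO₂ ÷ 44.009 g/mol = 0.034038 mol
mol H = 2 × 0.7663 g H₂O ÷ 18.015 g/mol = 0.085074 mol
C and H account for only 0.49459 g of the 0.6306 g sample; the remaining 0.13601 g must be oxygen.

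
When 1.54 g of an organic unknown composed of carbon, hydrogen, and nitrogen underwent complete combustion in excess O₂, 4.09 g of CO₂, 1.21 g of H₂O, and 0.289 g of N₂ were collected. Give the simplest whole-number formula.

C9H13N2

mol C = 4.09 g CO₂ ÷ 44.009 g/mol = 0.09294 mol
mol H = 2 × 1.21 g H₂O ÷ 18.015 g/mol = 0.1343 mol
mol N = 2 × 0.289 g N₂ ÷ 28.014 g/mol = 0.02063 mol
Divide by the smallest (0.02063 mol): C 4.504, H 6.511, N 1.000
Multiplying each by 2 gives whole numbers: C 9.01, H 13.02, N 2.00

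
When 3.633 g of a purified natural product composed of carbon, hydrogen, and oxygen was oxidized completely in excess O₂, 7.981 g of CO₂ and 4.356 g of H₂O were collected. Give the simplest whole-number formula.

C3H8O

mol C = 7.981 g CO₂ ÷ 44.009 g/mol = 0.18135 mol
mol H = 2 × 4.356 g H₂O ÷ 18.015 g/mol = 0.48360 mol
mass O = 3.633 − (2.1782 + 0.48747) = 0.96735 g → mol O = 0.96735 ÷ 15.999 = 0.060463 mol
Divide by the smallest (0.060463 mol): C 2.999, H 7.998, O 1.000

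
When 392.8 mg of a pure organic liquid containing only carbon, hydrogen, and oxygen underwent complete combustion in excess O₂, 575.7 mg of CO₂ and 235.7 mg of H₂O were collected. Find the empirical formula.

CH2O

mol C = 0.5757 g CO₂ ÷ 44.009 g/mol = 0.013081 mol
mol H = 2 × 0.2357 g H₂O ÷ 18.015 g/mol = 0.026167 mol
mass O = 0.3928 − (0.15712 + 0.026376) = 0.20930 g → mol O = 0.20930 ÷ 15.999 = 0.013082 mol
Divide by the smallest (0.013081 mol): C 1.000, H 2.000, O 1.000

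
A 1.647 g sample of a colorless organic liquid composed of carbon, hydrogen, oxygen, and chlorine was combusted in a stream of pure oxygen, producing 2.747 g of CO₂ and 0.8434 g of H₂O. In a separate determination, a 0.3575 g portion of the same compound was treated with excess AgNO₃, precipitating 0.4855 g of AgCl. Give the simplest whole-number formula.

C4H6ClO

mol C = 2.747 g CO₂ ÷ 44.009 g/mol = 0.062419 mol
mol H = 2 × 0.8434 g H₂O ÷ 18.015 g/mol = 0.093633 mol
From the AgCl data: mol Cl per gram of compound = (0.4855 ÷ 143.318) ÷ 0.3575 = 0.0094757 mol/g, so in the 1.647 g combustion sample mol Cl = 0.015607 mol
mass O = 1.647 − (0.74972 + 0.094382 + 0.55325) = 0.24965 g → mol O = 0.24965 ÷ 15.999 = 0.015604 mol
Divide by the smallest (0.015604 mol): C 4.000, H 6.001, Cl 1.000, O 1.000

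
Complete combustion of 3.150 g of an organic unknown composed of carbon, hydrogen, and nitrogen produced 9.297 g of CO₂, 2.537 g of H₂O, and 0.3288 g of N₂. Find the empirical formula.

C9H12N

mol C = 9.297 g CO₂ ÷ 44.009 g/mol = 0.21125 mol
mol H = 2 × 2.537 g H₂O ÷ 18.015 g/mol = 0.28165 mol
mol N = 2 × 0.3288 g N₂ ÷ 28.014 g/mol = 0.023474 mol
Divide by the smallest (0.023474 mol): C 8.999, H 11.999, N 1.000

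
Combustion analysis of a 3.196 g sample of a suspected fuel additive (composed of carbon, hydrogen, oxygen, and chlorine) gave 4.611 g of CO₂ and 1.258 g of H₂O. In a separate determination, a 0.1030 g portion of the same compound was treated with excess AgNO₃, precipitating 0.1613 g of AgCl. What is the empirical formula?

mol C = 4.611 g CO₂ ÷ 44.009 g/mol = 0.10477 mol
mol H = 2 × 1.258 g H₂O ÷ 18.015 g/mol = 0.13966 mol
From the AgCl data: mol Cl per gram of compound = (0.1613 ÷ 143.318) ÷ 0.1030 = 0.010927 mol/g, so in the 3.196 g combustion sample mol Cl = 0.034922 mol
mass O = 3.196 − (1.2584 + 0.14078 + 1.2380) = 0.55878 g → mol O = 0.55878 ÷ 15.999 = 0.034926 mol
Divide by the smallest (0.034922 mol): C 3.000, H 3.999, Cl 1.000, O 1.000

C3H4ClO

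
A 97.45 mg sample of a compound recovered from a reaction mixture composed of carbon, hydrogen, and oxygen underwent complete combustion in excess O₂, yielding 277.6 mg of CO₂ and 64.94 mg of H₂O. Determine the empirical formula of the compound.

mol C = 0.2776 g CO₂ ÷ 44.009 g/mol = 0.0063078 mol
mol H = 2 × 0.06494 g H₂O ÷ 18.015 g/mol = 0.0072095 mol
mass O = 0.09745 − (0.075763 + 0.0072672) = 0.014420 g → mol O = 0.014420 ÷ 15.999 = 0.00090129 mol
Divide by the smallest (0.00090129 mol): C 6.999, H 7.999, O 1.000

C7H8O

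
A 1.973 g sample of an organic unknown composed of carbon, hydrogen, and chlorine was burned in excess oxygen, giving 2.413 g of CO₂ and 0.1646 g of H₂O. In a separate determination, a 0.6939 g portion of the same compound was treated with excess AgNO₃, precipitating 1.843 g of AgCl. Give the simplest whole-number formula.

C3HCl2

mol C = 2.413 g CO₂ ÷ 44.009 g/mol = 0.054830 mol
mol H = 2 × 0.1646 g H₂O ÷ 18.015 g/mol = 0.018274 mol
From the AgCl data: mol Cl per gram of compound = (1.843 ÷ 143.318) ÷ 0.6939 = 0.018532 mol/g, so in the 1.973 g combustion sample mol Cl = 0.036564 mol
Divide by the smallest (0.018274 mol): C 3.000, H 1.000, Cl 2.001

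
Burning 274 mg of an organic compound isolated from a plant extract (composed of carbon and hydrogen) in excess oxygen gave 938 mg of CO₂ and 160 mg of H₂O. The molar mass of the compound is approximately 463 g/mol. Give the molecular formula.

mol C = 0.938 g CO₂ ÷ 44.009 g/mol = 0.02131 mol
mol H = 2 × 0.160 g H₂O ÷ 18.015 g/mol = 0.01776 mol
Divide by the smallest (0.01776 mol): C 1.200, H 1.000
Multiplying each by 5 gives whole numbers: C 6.00, H 5.00
Empirical formula: C6H5
Empirical-formula mass = 77.11 g/mol; 463 ÷ 77.11 ≈ 6, so the molecular formula is C36H30.

C36H30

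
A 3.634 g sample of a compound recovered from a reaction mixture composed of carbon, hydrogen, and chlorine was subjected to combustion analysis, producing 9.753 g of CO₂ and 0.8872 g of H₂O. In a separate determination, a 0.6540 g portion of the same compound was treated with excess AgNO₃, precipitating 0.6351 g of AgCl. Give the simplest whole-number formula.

mol C = 9.753 g CO₂ ÷ 44.009 g/mol = 0.22161 mol
mol H = 2 × 0.8872 g H₂O ÷ 18.015 g/mol = 0.098496 mol
From the AgCl data: mol Cl per gram of compound = (0.6351 ÷ 143.318) ÷ 0.6540 = 0.0067758 mol/g, so in the 3.634 g combustion sample mol Cl = 0.024623 mol
Divide by the smallest (0.024623 mol): C 9.000, H 4.000, Cl 1.000

C9H4Cl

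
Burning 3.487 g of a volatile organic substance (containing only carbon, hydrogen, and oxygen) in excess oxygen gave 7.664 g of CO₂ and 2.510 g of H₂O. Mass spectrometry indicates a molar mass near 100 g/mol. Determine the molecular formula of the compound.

mol C = 7.664 g CO₂ ÷ 44.009 g/mol = 0.17415 mol
mol H = 2 × 2.510 g H₂O ÷ 18.015 g/mol = 0.27866 mol
mass O = 3.487 − (2.0917 + 0.28089) = 1.1144 g → mol O = 1.1144 ÷ 15.999 = 0.069657 mol
Divide by the smallest (0.069657 mol): C 2.500, H 4.000, O 1.000
Multiplying each by 2 gives whole numbers: C 5.00, H 8.00, O 2.00
Empirical formula: C5H8O2
Empirical-formula mass = 100.12 g/mol; 100 ÷ 100.12 ≈ 1, so the molecular formula is C5H8O2.

C5H8O2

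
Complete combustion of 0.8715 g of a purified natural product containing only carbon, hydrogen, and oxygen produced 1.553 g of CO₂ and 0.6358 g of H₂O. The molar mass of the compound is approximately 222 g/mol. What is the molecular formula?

C9H18O6

mol C = 1.553 g CO₂ ÷ 44.009 g/mol = 0.035288 mol
mol H = 2 × 0.6358 g H₂O ÷ 18.015 g/mol = 0.070586 mol
mass O = 0.8715 − (0.42385 + 0.071150) = 0.37650 g → mol O = 0.37650 ÷ 15.999 = 0.023533 mol
Divide by the smallest (0.023533 mol): C 1.500, H 2.999, O 1.000
Multiplying each by 2 gives whole numbers: C 3.00, H 6.00, O 2.00
Empirical formula: C3H6O2
Empirical-formula mass = 74.08 g/mol; 222 ÷ 74.08 ≈ 3, so the molecular formula is C9H18O6.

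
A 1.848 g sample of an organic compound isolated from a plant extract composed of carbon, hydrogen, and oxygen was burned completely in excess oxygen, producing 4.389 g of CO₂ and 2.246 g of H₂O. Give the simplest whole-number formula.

mol C = 4.389 g CO₂ ÷ 44.009 g/mol = 0.099730 mol
mol H = 2 × 2.246 g H₂O ÷ 18.015 g/mol = 0.24935 mol
mass O = 1.848 − (1.1979 + 0.25134) = 0.39881 g → mol O = 0.39881 ÷ 15.999 = 0.024927 mol
Divide by the smallest (0.024927 mol): C 4.001, H 10.003, O 1.000

C4H10O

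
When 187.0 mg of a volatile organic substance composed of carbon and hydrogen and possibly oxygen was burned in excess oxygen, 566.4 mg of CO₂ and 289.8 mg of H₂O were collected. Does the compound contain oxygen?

mol C = 0.5664 g CO₂ ÷ 44.009 g/mol = 0.012870 mol
mol H = 2 × 0.2898 g H₂O ÷ 18.015 g/mol = 0.032173 mol
C and H together account for 0.18701 g — essentially the entire 0.1870 g sample — so the compound contains no oxygen.

no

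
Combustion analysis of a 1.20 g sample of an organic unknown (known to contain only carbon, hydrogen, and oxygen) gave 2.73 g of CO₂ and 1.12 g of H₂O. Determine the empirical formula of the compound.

mol C = 2.73 g CO₂ ÷ 44.009 g/mol = 0.06203 mol
mol H = 2 × 1.12 g H₂O ÷ 18.015 g/mol = 0.1243 mol
mass O = 1.20 − (0.7451 + 0.1253) = 0.3296 g → mol O = 0.3296 ÷ 15.999 = 0.02060 mol
Divide by the smallest (0.02060 mol): C 3.011, H 6.036, O 1.000

C3H6O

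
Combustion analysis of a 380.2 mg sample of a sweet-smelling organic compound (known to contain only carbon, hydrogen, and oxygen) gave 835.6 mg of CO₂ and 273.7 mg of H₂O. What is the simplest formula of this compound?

mol C = 0.8356 g CO₂ ÷ 44.009 g/mol = 0.018987 mol
mol H = 2 × 0.2737 g H₂O ÷ 18.015 g/mol = 0.030386 mol
mass O = 0.3802 − (0.22805 + 0.030629) = 0.12152 g → mol O = 0.12152 ÷ 15.999 = 0.0075953 mol
Divide by the smallest (0.0075953 mol): C 2.500, H 4.001, O 1.000
Multiplying each by 2 gives whole numbers: C 5.00, H 8.00, O 2.00

C5H8O2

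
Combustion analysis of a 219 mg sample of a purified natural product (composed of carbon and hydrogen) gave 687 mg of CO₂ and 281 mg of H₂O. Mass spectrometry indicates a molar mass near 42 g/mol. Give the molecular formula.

mol C = 0.687 g CO₂ ÷ 44.009 g/mol = 0.01561 mol
mol H = 2 × 0.281 g H₂O ÷ 18.015 g/mol = 0.03120 mol
Divide by the smallest (0.01561 mol): C 1.000, H 1.998
Empirical formula: CH2
Empirical-formula mass = 14.03 g/mol; 42 ÷ 14.03 ≈ 3, so the molecular formula is C3H6.

C3H6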